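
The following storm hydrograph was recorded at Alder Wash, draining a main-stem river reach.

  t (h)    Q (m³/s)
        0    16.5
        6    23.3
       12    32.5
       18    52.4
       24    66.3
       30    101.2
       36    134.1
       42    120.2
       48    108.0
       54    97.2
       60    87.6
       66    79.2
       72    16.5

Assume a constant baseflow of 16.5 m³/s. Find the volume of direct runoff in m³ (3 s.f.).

V ≈ 1.56 × 10^7 m³

Direct-runoff ordinates (Q − Q_b): 0.0, 6.8, 16.0, 35.9, 49.8, 84.7, 117.6, 103.7, 91.5, 80.7, 71.1, 62.7, 0.0 m³/s.
ΣQ_DR = 720.5 m³/s.
With Δt = 6 h = 21600 s, V = ΣQ_DR · Δt = 720.5 × 21600 = 1.56 × 10^7 m³.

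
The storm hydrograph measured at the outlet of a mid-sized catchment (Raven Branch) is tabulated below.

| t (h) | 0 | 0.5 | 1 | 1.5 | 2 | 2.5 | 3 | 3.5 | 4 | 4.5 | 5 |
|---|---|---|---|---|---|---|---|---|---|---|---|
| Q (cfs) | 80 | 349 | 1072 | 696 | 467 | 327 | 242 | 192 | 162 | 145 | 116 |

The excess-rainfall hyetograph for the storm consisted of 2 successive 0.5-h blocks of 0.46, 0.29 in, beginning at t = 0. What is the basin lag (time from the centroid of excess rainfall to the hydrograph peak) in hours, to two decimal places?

Centroid of excess rainfall: t_c = Σ P_i·t̄_i / ΣP_i = 0.4433 h (block centres at 0.25, 0.75 h).
Hydrograph peak occurs at t = 1 h, so basin lag t_L = 1 − 0.4433 = 0.56 h.

t_L ≈ 0.56 h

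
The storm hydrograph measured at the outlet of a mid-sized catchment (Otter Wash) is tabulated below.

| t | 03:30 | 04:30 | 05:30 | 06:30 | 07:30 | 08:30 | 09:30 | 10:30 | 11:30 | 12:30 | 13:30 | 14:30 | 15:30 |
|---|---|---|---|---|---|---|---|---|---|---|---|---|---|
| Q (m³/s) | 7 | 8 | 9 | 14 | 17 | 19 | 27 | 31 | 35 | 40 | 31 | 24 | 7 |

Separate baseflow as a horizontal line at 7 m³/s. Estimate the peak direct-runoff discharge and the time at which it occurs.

Subtracting baseflow gives direct-runoff ordinates: 0.0, 1.0, 2.0, 7.0, 10.0, 12.0, 20.0, 24.0, 28.0, 33.0, 24.0, 17.0, 0.0 m³/s.
The maximum is 33.0 m³/s, occurring at the reading for t = 12:30.

Q_p = 33.0 m³/s at t = 12:30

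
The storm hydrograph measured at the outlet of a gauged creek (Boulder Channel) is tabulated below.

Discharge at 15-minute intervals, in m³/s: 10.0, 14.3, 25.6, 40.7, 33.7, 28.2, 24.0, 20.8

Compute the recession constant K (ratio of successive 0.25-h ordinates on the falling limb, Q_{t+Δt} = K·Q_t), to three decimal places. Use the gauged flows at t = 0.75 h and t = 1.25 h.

K ≈ 0.832

Using the recession-limb readings at t = 0.75 h and t = 1.25 h: Q falls from 40.7 to 28.2 m³/s over 2 intervals.
K = (Q₂/Q₁)^(1/2) = (28.2/40.7)^(1/2) = 0.832.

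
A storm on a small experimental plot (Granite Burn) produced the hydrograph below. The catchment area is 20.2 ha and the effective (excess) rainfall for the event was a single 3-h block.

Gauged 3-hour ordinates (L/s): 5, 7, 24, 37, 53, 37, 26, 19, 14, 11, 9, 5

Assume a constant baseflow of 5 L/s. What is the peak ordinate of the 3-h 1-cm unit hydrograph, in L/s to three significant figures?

U_p ≈ 48.0 L/s

Direct runoff: 0.0, 2.0, 19.0, 32.0, 48.0, 32.0, 21.0, 14.0, 9.0, 6.0, 4.0, 0.0 L/s; ΣQ_DR = 187.0 L/s, peak = 48.0 L/s.
Runoff depth d = ΣQ_DR·Δt / A = 187.0 × 10800 / (20.2 ha) = 9.998 mm.
The 1-cm UH is the DRH scaled by (10 mm)/d, so U_p = 48.0 × 10/9.998 = 48.0 L/s.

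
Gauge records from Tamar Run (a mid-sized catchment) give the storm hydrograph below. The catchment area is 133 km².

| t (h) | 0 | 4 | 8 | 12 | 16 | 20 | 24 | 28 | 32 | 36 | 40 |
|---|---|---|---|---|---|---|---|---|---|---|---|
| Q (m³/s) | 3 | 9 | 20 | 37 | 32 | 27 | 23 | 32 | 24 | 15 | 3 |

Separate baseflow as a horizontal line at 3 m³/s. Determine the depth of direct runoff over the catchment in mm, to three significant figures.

d ≈ 20.8 mm

Direct runoff: 0.0, 6.0, 17.0, 34.0, 29.0, 24.0, 20.0, 29.0, 21.0, 12.0, 0.0 m³/s; ΣQ_DR = 192.0 m³/s.
V = ΣQ_DR · Δt = 192.0 × 14400 s = 2.765 × 10^6 m³.
Over A = 133 km², depth = V / A = 20.8 mm.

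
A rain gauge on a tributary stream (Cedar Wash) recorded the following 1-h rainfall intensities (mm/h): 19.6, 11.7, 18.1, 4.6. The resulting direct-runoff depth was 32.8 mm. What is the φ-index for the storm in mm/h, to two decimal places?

φ ≈ 5.53 mm/h

Only the 3 blocks with intensity above φ contribute runoff: 19.6, 11.7, 18.1 mm/h.
Σ(I−φ)·Δt = d  ⇒  (19.6+11.7+18.1 − 3φ)·1 = 32.8
φ = (49.40 − 32.8/1) / 3 = 5.53 mm/h.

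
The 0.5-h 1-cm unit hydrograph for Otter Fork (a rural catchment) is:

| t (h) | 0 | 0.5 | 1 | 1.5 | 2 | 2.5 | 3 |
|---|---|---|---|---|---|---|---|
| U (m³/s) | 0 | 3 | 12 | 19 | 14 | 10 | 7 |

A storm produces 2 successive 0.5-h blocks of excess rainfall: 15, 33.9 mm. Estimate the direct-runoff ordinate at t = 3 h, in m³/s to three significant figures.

Q ≈ 44.4 m³/s

By discrete convolution, Q_j = Σ (P_i / 10 mm) · U_{j−i}.
At t = 3 h (j=6): Q = (15/10)·7 + (33.9/10)·10 = 44.4 m³/s.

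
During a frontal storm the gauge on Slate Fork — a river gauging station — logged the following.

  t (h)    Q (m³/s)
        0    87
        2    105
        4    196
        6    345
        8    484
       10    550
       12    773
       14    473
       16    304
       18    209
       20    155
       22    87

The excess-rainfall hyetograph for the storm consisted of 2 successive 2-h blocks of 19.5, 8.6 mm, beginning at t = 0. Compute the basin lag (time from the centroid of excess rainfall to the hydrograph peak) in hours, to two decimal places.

Centroid of excess rainfall: t_c = Σ P_i·t̄_i / ΣP_i = 1.6121 h (block centres at 1, 3 h).
Hydrograph peak occurs at t = 12 h, so basin lag t_L = 12 − 1.6121 = 10.39 h.

t_L ≈ 10.39 h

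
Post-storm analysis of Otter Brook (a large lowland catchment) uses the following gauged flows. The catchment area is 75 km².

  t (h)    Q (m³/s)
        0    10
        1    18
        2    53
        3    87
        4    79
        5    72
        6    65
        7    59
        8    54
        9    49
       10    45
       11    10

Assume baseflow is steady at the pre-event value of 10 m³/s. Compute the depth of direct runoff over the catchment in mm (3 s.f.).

Direct runoff: 0.0, 8.0, 43.0, 77.0, 69.0, 62.0, 55.0, 49.0, 44.0, 39.0, 35.0, 0.0 m³/s; ΣQ_DR = 481.0 m³/s.
V = ΣQ_DR · Δt = 481.0 × 3600 s = 1.732 × 10^6 m³.
Over A = 75 km², depth = V / A = 23.1 mm.

d ≈ 23.1 mm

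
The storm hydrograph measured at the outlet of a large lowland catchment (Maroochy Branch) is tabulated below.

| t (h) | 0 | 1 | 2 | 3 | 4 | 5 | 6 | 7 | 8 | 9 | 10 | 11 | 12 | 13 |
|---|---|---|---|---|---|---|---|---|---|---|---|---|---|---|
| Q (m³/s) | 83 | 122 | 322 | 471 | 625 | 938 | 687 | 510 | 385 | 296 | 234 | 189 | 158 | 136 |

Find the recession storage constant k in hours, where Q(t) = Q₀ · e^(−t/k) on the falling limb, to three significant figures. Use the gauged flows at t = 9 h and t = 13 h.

k ≈ 5.14 h

On the falling limb, Q drops from 296 to 136 m³/s between t = 9 h and t = 13 h (Δt = 4 h).
k = −Δt / ln(Q₂/Q₁) = −4 / ln(136/296) = 5.14 h.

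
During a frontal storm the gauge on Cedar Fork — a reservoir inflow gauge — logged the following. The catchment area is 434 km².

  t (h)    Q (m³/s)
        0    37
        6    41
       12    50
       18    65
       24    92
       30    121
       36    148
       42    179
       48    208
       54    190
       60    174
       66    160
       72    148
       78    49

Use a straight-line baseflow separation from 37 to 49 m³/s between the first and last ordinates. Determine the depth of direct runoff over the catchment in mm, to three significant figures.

Direct runoff: 0.00, 3.08, 11.15, 25.23, 51.31, 79.38, 105.46, 135.54, 163.62, 144.69, 127.77, 112.85, 99.92, 0.00 m³/s; ΣQ_DR = 1060 m³/s.
V = ΣQ_DR · Δt = 1060 × 21600 s = 2.290 × 10^7 m³.
Over A = 434 km², depth = V / A = 52.8 mm.

d ≈ 52.8 mm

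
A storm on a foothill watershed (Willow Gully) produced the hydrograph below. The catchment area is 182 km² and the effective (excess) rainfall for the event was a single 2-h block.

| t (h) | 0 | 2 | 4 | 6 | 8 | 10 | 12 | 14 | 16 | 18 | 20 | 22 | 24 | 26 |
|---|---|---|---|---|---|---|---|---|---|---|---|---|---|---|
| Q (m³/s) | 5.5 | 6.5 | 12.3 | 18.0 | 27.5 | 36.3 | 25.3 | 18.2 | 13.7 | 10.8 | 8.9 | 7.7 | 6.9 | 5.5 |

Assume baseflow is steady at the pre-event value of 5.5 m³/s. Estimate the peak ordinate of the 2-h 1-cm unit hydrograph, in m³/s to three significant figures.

U_p ≈ 61.7 m³/s

Direct runoff: 0.0, 1.0, 6.8, 12.5, 22.0, 30.8, 19.8, 12.7, 8.2, 5.3, 3.4, 2.2, 1.4, 0.0 m³/s; ΣQ_DR = 126.1 m³/s, peak = 30.8 m³/s.
Runoff depth d = ΣQ_DR·Δt / A = 126.1 × 7200 / (182 km²) = 4.989 mm.
The 1-cm UH is the DRH scaled by (10 mm)/d, so U_p = 30.8 × 10/4.989 = 61.7 m³/s.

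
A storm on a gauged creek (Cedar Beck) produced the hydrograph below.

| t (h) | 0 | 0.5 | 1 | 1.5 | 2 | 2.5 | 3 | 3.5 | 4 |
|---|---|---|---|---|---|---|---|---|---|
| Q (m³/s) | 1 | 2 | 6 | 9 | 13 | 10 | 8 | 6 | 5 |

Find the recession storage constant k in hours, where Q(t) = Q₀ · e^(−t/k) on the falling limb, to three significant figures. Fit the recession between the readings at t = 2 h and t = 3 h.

On the falling limb, Q drops from 13 to 8 m³/s between t = 2 h and t = 3 h (Δt = 1 h).
k = −Δt / ln(Q₂/Q₁) = −1 / ln(8/13) = 2.06 h.

k ≈ 2.06 h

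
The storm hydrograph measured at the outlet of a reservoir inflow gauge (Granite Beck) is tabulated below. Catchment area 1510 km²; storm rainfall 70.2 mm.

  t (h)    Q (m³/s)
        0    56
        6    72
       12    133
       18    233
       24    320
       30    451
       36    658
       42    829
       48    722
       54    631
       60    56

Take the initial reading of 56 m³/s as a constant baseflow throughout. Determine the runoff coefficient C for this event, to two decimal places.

ΣQ_DR = 3545 m³/s; V = ΣQ_DR·Δt = 7.657 × 10^7 m³.
Runoff depth d = V / A = 50.71 mm.
C = d / P = 50.71 / 70.2 = 0.72.

C ≈ 0.72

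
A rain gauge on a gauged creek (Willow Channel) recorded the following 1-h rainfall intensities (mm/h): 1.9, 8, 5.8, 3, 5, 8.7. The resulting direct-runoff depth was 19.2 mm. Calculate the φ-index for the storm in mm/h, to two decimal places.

Only the 5 blocks with intensity above φ contribute runoff: 8, 5.8, 3, 5, 8.7 mm/h.
Σ(I−φ)·Δt = d  ⇒  (8+5.8+3+5+8.7 − 5φ)·1 = 19.2
φ = (30.50 − 19.2/1) / 5 = 2.26 mm/h.

φ ≈ 2.26 mm/h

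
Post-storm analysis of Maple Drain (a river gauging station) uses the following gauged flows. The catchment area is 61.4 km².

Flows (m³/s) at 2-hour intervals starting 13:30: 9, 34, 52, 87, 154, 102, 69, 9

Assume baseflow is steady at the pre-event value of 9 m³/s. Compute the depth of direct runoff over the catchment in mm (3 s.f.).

d ≈ 52.1 mm

Direct runoff: 0.0, 25.0, 43.0, 78.0, 145.0, 93.0, 60.0, 0.0 m³/s; ΣQ_DR = 444.0 m³/s.
V = ΣQ_DR · Δt = 444.0 × 7200 s = 3.197 × 10^6 m³.
Over A = 61.4 km², depth = V / A = 52.1 mm.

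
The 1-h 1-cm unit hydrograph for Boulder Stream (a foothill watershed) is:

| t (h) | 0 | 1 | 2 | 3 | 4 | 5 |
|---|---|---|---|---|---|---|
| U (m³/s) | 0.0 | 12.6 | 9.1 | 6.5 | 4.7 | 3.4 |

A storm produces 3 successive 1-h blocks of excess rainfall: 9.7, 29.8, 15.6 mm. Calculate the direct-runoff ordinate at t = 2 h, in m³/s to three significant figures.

Q ≈ 46.4 m³/s

By discrete convolution, Q_j = Σ (P_i / 10 mm) · U_{j−i}.
At t = 2 h (j=2): Q = (9.7/10)·9.1 + (29.8/10)·12.6 + (15.6/10)·0.0 = 46.4 m³/s.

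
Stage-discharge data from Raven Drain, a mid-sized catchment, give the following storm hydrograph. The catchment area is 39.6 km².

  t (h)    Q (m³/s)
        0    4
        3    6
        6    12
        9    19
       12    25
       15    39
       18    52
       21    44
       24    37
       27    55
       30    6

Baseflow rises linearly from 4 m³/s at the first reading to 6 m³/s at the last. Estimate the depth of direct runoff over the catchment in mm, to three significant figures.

d ≈ 66.5 mm

Direct runoff: 0.00, 1.80, 7.60, 14.40, 20.20, 34.00, 46.80, 38.60, 31.40, 49.20, 0.00 m³/s; ΣQ_DR = 244.0 m³/s.
V = ΣQ_DR · Δt = 244.0 × 10800 s = 2.635 × 10^6 m³.
Over A = 39.6 km², depth = V / A = 66.5 mm.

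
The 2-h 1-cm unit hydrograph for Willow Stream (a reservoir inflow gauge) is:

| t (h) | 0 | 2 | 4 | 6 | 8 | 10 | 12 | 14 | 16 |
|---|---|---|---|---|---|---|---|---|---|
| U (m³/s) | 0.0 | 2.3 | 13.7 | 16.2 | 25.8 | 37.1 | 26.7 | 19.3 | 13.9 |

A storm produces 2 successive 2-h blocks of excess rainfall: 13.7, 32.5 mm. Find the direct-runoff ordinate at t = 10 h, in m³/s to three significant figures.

Q ≈ 135 m³/s

By discrete convolution, Q_j = Σ (P_i / 10 mm) · U_{j−i}.
At t = 10 h (j=5): Q = (13.7/10)·37.1 + (32.5/10)·25.8 = 135 m³/s.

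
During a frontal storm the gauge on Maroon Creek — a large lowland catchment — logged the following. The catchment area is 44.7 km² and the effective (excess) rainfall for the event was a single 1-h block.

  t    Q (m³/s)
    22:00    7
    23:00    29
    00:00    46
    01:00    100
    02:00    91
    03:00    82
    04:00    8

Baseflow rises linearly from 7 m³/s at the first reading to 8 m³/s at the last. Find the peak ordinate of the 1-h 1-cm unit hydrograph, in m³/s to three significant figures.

U_p ≈ 37.0 m³/s

Direct runoff: 0.00, 21.83, 38.67, 92.50, 83.33, 74.17, 0.00 m³/s; ΣQ_DR = 310.5 m³/s, peak = 92.50 m³/s.
Runoff depth d = ΣQ_DR·Δt / A = 310.5 × 3600 / (44.7 km²) = 25.01 mm.
The 1-cm UH is the DRH scaled by (10 mm)/d, so U_p = 92.50 × 10/25.01 = 37.0 m³/s.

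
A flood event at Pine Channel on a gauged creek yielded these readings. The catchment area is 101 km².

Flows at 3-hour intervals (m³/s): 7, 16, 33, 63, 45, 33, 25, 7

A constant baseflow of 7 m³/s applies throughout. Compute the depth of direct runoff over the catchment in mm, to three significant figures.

Direct runoff: 0.0, 9.0, 26.0, 56.0, 38.0, 26.0, 18.0, 0.0 m³/s; ΣQ_DR = 173.0 m³/s.
V = ΣQ_DR · Δt = 173.0 × 10800 s = 1.868 × 10^6 m³.
Over A = 101 km², depth = V / A = 18.5 mm.

d ≈ 18.5 mm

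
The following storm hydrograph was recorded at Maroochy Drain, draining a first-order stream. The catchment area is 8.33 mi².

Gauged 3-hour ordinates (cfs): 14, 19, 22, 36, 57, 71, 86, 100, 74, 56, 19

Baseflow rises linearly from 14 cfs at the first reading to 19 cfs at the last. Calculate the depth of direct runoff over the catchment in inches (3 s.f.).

Direct runoff: 0.00, 4.50, 7.00, 20.50, 41.00, 54.50, 69.00, 82.50, 56.00, 37.50, 0.00 cfs; ΣQ_DR = 372.5 cfs.
V = ΣQ_DR · Δt = 372.5 × 10800 s = 4.023 × 10^6 ft³.
Over A = 8.33 mi², depth = V / A = 0.208 in.

d ≈ 0.208 in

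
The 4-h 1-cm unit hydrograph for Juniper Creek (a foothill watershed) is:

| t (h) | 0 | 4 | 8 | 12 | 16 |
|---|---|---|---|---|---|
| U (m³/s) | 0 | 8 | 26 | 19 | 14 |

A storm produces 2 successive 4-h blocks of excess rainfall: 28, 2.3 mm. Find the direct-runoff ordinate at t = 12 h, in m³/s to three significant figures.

Q ≈ 59.2 m³/s

By discrete convolution, Q_j = Σ (P_i / 10 mm) · U_{j−i}.
At t = 12 h (j=3): Q = (28/10)·19 + (2.3/10)·26 = 59.2 m³/s.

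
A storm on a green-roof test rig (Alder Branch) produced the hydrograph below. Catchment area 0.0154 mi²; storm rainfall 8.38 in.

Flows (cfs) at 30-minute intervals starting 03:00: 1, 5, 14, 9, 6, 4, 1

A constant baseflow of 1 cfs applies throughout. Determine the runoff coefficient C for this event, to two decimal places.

ΣQ_DR = 33.00 cfs; V = ΣQ_DR·Δt = 59400 ft³.
Runoff depth d = V / A = 1.660 in.
C = d / P = 1.660 / 8.38 = 0.20.

C ≈ 0.20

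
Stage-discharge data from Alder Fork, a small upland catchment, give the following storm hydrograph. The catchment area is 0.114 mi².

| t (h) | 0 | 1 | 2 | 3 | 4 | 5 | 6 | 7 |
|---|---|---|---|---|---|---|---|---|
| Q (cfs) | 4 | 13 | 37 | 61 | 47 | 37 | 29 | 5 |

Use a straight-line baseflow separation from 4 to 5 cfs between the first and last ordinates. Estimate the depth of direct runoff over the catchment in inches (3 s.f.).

d ≈ 2.68 in

Direct runoff: 0.00, 8.86, 32.71, 56.57, 42.43, 32.29, 24.14, 0.00 cfs; ΣQ_DR = 197.0 cfs.
V = ΣQ_DR · Δt = 197.0 × 3600 s = 7.092 × 10^5 ft³.
Over A = 0.114 mi², depth = V / A = 2.68 in.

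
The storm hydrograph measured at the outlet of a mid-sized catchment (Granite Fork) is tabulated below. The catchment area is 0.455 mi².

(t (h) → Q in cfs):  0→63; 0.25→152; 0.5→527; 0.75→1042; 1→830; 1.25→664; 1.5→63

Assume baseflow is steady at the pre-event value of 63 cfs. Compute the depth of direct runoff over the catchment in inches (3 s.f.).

Direct runoff: 0.0, 89.0, 464.0, 979.0, 767.0, 601.0, 0.0 cfs; ΣQ_DR = 2900 cfs.
V = ΣQ_DR · Δt = 2900 × 900 s = 2.610 × 10^6 ft³.
Over A = 0.455 mi², depth = V / A = 2.47 in.

d ≈ 2.47 in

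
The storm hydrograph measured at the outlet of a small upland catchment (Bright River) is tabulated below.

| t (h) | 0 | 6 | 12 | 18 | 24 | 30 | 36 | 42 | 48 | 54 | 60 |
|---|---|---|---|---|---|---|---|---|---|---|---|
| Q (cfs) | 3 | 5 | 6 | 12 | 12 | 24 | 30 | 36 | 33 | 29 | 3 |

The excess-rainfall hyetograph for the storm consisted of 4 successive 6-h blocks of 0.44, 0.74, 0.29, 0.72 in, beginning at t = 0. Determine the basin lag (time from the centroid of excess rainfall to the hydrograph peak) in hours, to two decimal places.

Centroid of excess rainfall: t_c = Σ P_i·t̄_i / ΣP_i = 12.5342 h (block centres at 3, 9, 15, 21 h).
Hydrograph peak occurs at t = 42 h, so basin lag t_L = 42 − 12.5342 = 29.47 h.

t_L ≈ 29.47 h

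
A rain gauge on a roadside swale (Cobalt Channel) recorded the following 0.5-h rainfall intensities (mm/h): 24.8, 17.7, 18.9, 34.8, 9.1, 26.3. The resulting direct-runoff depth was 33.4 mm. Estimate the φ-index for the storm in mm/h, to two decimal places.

Only the 5 blocks with intensity above φ contribute runoff: 24.8, 17.7, 18.9, 34.8, 26.3 mm/h.
Σ(I−φ)·Δt = d  ⇒  (24.8+17.7+18.9+34.8+26.3 − 5φ)·0.5 = 33.4
φ = (122.5 − 33.4/0.5) / 5 = 11.14 mm/h.

φ ≈ 11.14 mm/h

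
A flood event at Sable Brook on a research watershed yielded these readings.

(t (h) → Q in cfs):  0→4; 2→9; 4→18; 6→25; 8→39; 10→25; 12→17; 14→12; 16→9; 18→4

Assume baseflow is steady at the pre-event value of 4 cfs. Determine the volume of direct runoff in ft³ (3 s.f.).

Direct-runoff ordinates (Q − Q_b): 0.0, 5.0, 14.0, 21.0, 35.0, 21.0, 13.0, 8.0, 5.0, 0.0 cfs.
ΣQ_DR = 122.0 cfs.
With Δt = 2 h = 7200 s, V = ΣQ_DR · Δt = 122.0 × 7200 = 8.78 × 10^5 ft³.

V ≈ 8.78 × 10^5 ft³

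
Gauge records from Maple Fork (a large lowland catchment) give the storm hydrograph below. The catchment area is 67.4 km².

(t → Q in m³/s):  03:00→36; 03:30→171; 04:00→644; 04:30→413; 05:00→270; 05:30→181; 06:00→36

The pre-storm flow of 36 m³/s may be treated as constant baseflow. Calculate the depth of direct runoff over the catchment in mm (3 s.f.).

d ≈ 40.0 mm

Direct runoff: 0.0, 135.0, 608.0, 377.0, 234.0, 145.0, 0.0 m³/s; ΣQ_DR = 1499 m³/s.
V = ΣQ_DR · Δt = 1499 × 1800 s = 2.698 × 10^6 m³.
Over A = 67.4 km², depth = V / A = 40.0 mm.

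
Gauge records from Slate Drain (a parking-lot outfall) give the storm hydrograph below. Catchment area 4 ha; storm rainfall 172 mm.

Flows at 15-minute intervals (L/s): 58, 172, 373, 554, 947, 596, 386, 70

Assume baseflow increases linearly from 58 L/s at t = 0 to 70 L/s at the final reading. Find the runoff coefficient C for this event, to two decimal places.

C ≈ 0.35

ΣQ_DR = 2644 L/s; V = ΣQ_DR·Δt = 2.380 × 10^6 L.
Runoff depth d = V / A = 59.49 mm.
C = d / P = 59.49 / 172 = 0.35.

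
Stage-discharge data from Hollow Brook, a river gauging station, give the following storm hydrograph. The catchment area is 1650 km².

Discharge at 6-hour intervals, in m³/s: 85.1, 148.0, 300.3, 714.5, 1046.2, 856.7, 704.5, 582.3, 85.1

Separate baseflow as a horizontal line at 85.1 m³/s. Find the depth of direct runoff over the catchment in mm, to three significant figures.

d ≈ 49.2 mm

Direct runoff: 0.0, 62.9, 215.2, 629.4, 961.1, 771.6, 619.4, 497.2, 0.0 m³/s; ΣQ_DR = 3757 m³/s.
V = ΣQ_DR · Δt = 3757 × 21600 s = 8.115 × 10^7 m³.
Over A = 1650 km², depth = V / A = 49.2 mm.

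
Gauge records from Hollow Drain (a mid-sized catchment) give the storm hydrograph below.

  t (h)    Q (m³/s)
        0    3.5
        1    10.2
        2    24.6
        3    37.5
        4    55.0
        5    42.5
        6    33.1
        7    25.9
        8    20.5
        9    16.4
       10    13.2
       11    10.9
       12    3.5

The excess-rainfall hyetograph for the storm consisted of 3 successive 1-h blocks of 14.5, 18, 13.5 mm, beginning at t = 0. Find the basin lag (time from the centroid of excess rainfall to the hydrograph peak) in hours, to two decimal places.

Centroid of excess rainfall: t_c = Σ P_i·t̄_i / ΣP_i = 1.4783 h (block centres at 0.5, 1.5, 2.5 h).
Hydrograph peak occurs at t = 4 h, so basin lag t_L = 4 − 1.4783 = 2.52 h.

t_L ≈ 2.52 h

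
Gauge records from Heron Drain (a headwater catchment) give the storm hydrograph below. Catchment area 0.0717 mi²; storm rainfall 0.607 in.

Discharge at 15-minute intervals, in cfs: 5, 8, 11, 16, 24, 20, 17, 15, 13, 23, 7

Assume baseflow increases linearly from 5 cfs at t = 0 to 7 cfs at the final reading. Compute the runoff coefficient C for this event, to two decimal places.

ΣQ_DR = 93.00 cfs; V = ΣQ_DR·Δt = 83700 ft³.
Runoff depth d = V / A = 0.5025 in.
C = d / P = 0.5025 / 0.607 = 0.83.

C ≈ 0.83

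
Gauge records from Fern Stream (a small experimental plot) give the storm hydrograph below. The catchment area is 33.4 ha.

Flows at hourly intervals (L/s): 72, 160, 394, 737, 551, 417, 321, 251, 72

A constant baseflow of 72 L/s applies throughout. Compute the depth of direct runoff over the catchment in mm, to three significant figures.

Direct runoff: 0.0, 88.0, 322.0, 665.0, 479.0, 345.0, 249.0, 179.0, 0.0 L/s; ΣQ_DR = 2327 L/s.
V = ΣQ_DR · Δt = 2327 × 3600 s = 8.377 × 10^6 L.
Over A = 33.4 ha, depth = V / A = 25.1 mm.

d ≈ 25.1 mm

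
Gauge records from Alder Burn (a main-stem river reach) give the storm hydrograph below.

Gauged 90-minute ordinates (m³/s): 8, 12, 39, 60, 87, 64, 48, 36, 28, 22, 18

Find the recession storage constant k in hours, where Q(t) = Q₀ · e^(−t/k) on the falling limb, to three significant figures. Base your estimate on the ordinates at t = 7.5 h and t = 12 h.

On the falling limb, Q drops from 64 to 28 m³/s between t = 7.5 h and t = 12 h (Δt = 4.5 h).
k = −Δt / ln(Q₂/Q₁) = −4.5 / ln(28/64) = 5.44 h.

k ≈ 5.44 h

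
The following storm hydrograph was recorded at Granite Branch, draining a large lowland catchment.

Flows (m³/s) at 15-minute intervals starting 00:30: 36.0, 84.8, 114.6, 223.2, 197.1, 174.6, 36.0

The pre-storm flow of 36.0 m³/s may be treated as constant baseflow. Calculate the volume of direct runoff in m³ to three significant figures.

V ≈ 5.53 × 10^5 m³

Direct-runoff ordinates (Q − Q_b): 0.0, 48.8, 78.6, 187.2, 161.1, 138.6, 0.0 m³/s.
ΣQ_DR = 614.3 m³/s.
With Δt = 0.25 h = 900 s, V = ΣQ_DR · Δt = 614.3 × 900 = 5.53 × 10^5 m³.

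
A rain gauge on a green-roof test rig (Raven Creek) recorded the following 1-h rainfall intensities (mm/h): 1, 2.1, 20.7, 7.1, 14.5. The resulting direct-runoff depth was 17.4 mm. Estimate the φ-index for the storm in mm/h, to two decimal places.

φ ≈ 8.90 mm/h

Only the 2 blocks with intensity above φ contribute runoff: 20.7, 14.5 mm/h.
Σ(I−φ)·Δt = d  ⇒  (20.7+14.5 − 2φ)·1 = 17.4
φ = (35.20 − 17.4/1) / 2 = 8.90 mm/h.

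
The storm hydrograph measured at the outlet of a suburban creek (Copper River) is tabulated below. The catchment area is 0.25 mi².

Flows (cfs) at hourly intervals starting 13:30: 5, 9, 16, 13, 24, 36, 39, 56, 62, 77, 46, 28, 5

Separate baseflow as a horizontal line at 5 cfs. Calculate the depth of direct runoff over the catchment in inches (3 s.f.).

d ≈ 2.18 in

Direct runoff: 0.0, 4.0, 11.0, 8.0, 19.0, 31.0, 34.0, 51.0, 57.0, 72.0, 41.0, 23.0, 0.0 cfs; ΣQ_DR = 351.0 cfs.
V = ΣQ_DR · Δt = 351.0 × 3600 s = 1.264 × 10^6 ft³.
Over A = 0.25 mi², depth = V / A = 2.18 in.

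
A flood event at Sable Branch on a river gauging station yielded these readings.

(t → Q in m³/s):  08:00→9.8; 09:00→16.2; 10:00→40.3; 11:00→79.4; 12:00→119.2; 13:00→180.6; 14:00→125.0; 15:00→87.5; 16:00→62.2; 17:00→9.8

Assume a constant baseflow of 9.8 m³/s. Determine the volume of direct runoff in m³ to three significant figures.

Direct-runoff ordinates (Q − Q_b): 0.0, 6.4, 30.5, 69.6, 109.4, 170.8, 115.2, 77.7, 52.4, 0.0 m³/s.
ΣQ_DR = 632.0 m³/s.
With Δt = 1 h = 3600 s, V = ΣQ_DR · Δt = 632.0 × 3600 = 2.28 × 10^6 m³.

V ≈ 2.28 × 10^6 m³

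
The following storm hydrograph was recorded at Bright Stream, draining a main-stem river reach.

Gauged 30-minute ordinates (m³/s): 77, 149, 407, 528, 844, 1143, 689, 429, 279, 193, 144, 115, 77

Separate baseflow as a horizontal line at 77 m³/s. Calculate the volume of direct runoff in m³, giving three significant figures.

V ≈ 7.33 × 10^6 m³

Direct-runoff ordinates (Q − Q_b): 0.0, 72.0, 330.0, 451.0, 767.0, 1066.0, 612.0, 352.0, 202.0, 116.0, 67.0, 38.0, 0.0 m³/s.
ΣQ_DR = 4073 m³/s.
With Δt = 0.5 h = 1800 s, V = ΣQ_DR · Δt = 4073 × 1800 = 7.33 × 10^6 m³.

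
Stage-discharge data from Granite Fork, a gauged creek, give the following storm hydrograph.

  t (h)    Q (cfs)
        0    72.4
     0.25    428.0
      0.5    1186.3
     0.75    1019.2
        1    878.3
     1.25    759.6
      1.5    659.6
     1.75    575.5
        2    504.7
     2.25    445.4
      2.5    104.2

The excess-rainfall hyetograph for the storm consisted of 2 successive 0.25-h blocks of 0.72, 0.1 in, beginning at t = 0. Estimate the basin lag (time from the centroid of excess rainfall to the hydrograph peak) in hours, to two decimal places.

Centroid of excess rainfall: t_c = Σ P_i·t̄_i / ΣP_i = 0.1555 h (block centres at 0.125, 0.375 h).
Hydrograph peak occurs at t = 0.5 h, so basin lag t_L = 0.5 − 0.1555 = 0.34 h.

t_L ≈ 0.34 h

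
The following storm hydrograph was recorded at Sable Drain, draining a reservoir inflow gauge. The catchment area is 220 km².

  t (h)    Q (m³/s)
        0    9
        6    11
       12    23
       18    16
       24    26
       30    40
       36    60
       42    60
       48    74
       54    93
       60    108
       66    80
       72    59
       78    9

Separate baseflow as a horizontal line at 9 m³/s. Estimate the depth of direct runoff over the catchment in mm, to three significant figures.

Direct runoff: 0.0, 2.0, 14.0, 7.0, 17.0, 31.0, 51.0, 51.0, 65.0, 84.0, 99.0, 71.0, 50.0, 0.0 m³/s; ΣQ_DR = 542.0 m³/s.
V = ΣQ_DR · Δt = 542.0 × 21600 s = 1.171 × 10^7 m³.
Over A = 220 km², depth = V / A = 53.2 mm.

d ≈ 53.2 mm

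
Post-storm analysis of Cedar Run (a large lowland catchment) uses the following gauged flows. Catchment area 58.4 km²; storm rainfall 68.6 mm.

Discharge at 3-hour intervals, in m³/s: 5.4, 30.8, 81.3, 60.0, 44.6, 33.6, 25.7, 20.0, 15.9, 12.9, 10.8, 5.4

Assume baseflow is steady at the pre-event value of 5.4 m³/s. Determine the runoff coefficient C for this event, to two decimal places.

ΣQ_DR = 281.6 m³/s; V = ΣQ_DR·Δt = 3.041 × 10^6 m³.
Runoff depth d = V / A = 52.08 mm.
C = d / P = 52.08 / 68.6 = 0.76.

C ≈ 0.76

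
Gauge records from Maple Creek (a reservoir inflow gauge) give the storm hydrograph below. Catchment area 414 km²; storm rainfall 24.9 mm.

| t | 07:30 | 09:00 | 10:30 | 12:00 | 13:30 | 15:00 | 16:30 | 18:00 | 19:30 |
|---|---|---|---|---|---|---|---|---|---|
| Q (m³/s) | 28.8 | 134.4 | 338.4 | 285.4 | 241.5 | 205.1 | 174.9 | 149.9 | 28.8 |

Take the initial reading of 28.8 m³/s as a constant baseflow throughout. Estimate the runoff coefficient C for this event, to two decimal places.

C ≈ 0.70

ΣQ_DR = 1328 m³/s; V = ΣQ_DR·Δt = 7.171 × 10^6 m³.
Runoff depth d = V / A = 17.32 mm.
C = d / P = 17.32 / 24.9 = 0.70.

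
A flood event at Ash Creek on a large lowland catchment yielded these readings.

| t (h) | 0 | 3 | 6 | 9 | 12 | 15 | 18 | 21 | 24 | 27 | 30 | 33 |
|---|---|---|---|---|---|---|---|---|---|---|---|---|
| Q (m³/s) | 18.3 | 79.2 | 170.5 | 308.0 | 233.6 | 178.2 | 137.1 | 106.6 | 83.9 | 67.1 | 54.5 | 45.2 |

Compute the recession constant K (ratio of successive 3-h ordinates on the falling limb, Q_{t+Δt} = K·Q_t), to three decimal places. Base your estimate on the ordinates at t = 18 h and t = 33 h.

Using the recession-limb readings at t = 18 h and t = 33 h: Q falls from 137.1 to 45.2 m³/s over 5 intervals.
K = (Q₂/Q₁)^(1/5) = (45.2/137.1)^(1/5) = 0.801.

K ≈ 0.801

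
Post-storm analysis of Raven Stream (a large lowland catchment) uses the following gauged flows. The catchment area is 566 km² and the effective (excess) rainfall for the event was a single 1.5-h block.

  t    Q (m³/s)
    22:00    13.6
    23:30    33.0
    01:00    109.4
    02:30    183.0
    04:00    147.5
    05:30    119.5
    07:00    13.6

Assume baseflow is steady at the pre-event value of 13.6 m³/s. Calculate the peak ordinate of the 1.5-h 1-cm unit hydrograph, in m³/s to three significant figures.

U_p ≈ 339 m³/s

Direct runoff: 0.0, 19.4, 95.8, 169.4, 133.9, 105.9, 0.0 m³/s; ΣQ_DR = 524.4 m³/s, peak = 169.4 m³/s.
Runoff depth d = ΣQ_DR·Δt / A = 524.4 × 5400 / (566 km²) = 5.003 mm.
The 1-cm UH is the DRH scaled by (10 mm)/d, so U_p = 169.4 × 10/5.003 = 339 m³/s.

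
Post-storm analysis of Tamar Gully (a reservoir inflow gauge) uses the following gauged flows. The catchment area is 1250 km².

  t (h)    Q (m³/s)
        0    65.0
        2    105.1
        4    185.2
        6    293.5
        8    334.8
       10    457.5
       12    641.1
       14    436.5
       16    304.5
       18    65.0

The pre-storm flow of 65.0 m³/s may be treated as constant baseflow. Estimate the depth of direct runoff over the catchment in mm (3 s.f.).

d ≈ 12.9 mm

Direct runoff: 0.0, 40.1, 120.2, 228.5, 269.8, 392.5, 576.1, 371.5, 239.5, 0.0 m³/s; ΣQ_DR = 2238 m³/s.
V = ΣQ_DR · Δt = 2238 × 7200 s = 1.612 × 10^7 m³.
Over A = 1250 km², depth = V / A = 12.9 mm.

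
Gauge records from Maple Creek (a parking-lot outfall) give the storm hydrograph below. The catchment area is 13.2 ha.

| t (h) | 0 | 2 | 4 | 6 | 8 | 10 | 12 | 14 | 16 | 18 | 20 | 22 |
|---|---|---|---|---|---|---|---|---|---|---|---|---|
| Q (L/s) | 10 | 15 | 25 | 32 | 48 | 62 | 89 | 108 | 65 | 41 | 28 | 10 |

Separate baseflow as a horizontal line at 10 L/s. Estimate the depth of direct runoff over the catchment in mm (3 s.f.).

d ≈ 22.5 mm

Direct runoff: 0.0, 5.0, 15.0, 22.0, 38.0, 52.0, 79.0, 98.0, 55.0, 31.0, 18.0, 0.0 L/s; ΣQ_DR = 413.0 L/s.
V = ΣQ_DR · Δt = 413.0 × 7200 s = 2.974 × 10^6 L.
Over A = 13.2 ha, depth = V / A = 22.5 mm.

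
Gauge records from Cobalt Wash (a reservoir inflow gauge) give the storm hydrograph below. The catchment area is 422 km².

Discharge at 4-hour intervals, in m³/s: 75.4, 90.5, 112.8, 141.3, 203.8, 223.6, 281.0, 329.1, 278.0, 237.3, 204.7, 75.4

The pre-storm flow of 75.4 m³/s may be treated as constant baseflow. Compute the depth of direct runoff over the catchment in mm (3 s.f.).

Direct runoff: 0.0, 15.1, 37.4, 65.9, 128.4, 148.2, 205.6, 253.7, 202.6, 161.9, 129.3, 0.0 m³/s; ΣQ_DR = 1348 m³/s.
V = ΣQ_DR · Δt = 1348 × 14400 s = 1.941 × 10^7 m³.
Over A = 422 km², depth = V / A = 46.0 mm.

d ≈ 46.0 mm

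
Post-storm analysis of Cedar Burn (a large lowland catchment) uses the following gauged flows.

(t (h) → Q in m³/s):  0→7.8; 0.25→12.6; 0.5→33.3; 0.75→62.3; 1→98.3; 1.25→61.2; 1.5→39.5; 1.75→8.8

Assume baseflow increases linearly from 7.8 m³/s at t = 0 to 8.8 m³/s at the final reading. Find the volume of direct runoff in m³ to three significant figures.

V ≈ 2.32 × 10^5 m³

Direct-runoff ordinates (Q − Q_b): 0.00, 4.66, 25.21, 54.07, 89.93, 52.69, 30.84, 0.00 m³/s.
ΣQ_DR = 257.4 m³/s.
With Δt = 0.25 h = 900 s, V = ΣQ_DR · Δt = 257.4 × 900 = 2.32 × 10^5 m³.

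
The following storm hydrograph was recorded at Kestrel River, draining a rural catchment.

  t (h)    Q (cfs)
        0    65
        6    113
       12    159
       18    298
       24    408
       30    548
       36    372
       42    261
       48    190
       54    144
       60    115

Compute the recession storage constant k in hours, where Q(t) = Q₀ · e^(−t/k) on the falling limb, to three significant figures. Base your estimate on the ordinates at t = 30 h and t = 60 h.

k ≈ 19.2 h

On the falling limb, Q drops from 548 to 115 cfs between t = 30 h and t = 60 h (Δt = 30 h).
k = −Δt / ln(Q₂/Q₁) = −30 / ln(115/548) = 19.2 h.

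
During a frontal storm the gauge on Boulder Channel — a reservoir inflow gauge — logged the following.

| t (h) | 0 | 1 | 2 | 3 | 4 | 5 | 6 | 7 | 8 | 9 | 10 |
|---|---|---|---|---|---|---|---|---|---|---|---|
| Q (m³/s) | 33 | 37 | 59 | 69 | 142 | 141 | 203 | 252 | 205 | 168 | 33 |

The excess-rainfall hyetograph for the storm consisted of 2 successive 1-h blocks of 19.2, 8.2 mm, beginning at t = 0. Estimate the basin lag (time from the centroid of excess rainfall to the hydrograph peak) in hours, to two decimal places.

Centroid of excess rainfall: t_c = Σ P_i·t̄_i / ΣP_i = 0.7993 h (block centres at 0.5, 1.5 h).
Hydrograph peak occurs at t = 7 h, so basin lag t_L = 7 − 0.7993 = 6.20 h.

t_L ≈ 6.20 h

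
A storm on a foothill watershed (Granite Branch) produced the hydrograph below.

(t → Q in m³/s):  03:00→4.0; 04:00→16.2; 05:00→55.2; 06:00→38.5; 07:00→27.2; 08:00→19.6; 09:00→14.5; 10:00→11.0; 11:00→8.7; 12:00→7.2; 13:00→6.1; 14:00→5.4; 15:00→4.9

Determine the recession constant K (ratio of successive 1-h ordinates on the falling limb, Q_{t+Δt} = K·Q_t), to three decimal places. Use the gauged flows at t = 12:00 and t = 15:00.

K ≈ 0.880

Using the recession-limb readings at t = 12:00 and t = 15:00: Q falls from 7.2 to 4.9 m³/s over 3 intervals.
K = (Q₂/Q₁)^(1/3) = (4.9/7.2)^(1/3) = 0.880.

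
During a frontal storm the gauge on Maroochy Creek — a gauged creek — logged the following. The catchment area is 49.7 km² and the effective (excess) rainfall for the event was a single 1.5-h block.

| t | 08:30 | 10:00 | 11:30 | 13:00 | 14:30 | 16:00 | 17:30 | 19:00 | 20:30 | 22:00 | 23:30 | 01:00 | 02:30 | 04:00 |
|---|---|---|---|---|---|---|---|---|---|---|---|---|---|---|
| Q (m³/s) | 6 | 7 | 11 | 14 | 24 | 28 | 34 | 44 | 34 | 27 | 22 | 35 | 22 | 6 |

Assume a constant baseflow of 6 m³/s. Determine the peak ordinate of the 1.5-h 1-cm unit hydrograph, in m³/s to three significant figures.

Direct runoff: 0.0, 1.0, 5.0, 8.0, 18.0, 22.0, 28.0, 38.0, 28.0, 21.0, 16.0, 29.0, 16.0, 0.0 m³/s; ΣQ_DR = 230.0 m³/s, peak = 38.0 m³/s.
Runoff depth d = ΣQ_DR·Δt / A = 230.0 × 5400 / (49.7 km²) = 24.99 mm.
The 1-cm UH is the DRH scaled by (10 mm)/d, so U_p = 38.0 × 10/24.99 = 15.2 m³/s.

U_p ≈ 15.2 m³/s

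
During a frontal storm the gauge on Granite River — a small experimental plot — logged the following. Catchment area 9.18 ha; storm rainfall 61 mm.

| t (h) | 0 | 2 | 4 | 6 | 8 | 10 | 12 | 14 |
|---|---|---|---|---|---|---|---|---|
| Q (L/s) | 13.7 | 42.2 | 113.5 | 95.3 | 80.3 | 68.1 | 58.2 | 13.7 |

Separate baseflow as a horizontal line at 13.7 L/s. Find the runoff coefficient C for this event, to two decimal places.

C ≈ 0.48

ΣQ_DR = 375.4 L/s; V = ΣQ_DR·Δt = 2.703 × 10^6 L.
Runoff depth d = V / A = 29.44 mm.
C = d / P = 29.44 / 61 = 0.48.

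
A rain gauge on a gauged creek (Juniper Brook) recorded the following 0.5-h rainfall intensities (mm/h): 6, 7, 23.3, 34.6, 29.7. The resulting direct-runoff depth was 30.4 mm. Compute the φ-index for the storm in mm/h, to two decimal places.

Only the 3 blocks with intensity above φ contribute runoff: 23.3, 34.6, 29.7 mm/h.
Σ(I−φ)·Δt = d  ⇒  (23.3+34.6+29.7 − 3φ)·0.5 = 30.4
φ = (87.60 − 30.4/0.5) / 3 = 8.93 mm/h.

φ ≈ 8.93 mm/h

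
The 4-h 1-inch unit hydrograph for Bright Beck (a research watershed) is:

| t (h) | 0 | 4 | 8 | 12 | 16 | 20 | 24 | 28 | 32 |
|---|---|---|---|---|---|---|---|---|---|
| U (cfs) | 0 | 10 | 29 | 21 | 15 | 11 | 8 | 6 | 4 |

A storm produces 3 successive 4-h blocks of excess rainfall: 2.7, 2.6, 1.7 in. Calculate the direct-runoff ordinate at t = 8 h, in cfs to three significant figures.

Q ≈ 104 cfs

By discrete convolution, Q_j = Σ (P_i / 1 in) · U_{j−i}.
At t = 8 h (j=2): Q = (2.7/1)·29 + (2.6/1)·10 + (1.7/1)·0 = 104 cfs.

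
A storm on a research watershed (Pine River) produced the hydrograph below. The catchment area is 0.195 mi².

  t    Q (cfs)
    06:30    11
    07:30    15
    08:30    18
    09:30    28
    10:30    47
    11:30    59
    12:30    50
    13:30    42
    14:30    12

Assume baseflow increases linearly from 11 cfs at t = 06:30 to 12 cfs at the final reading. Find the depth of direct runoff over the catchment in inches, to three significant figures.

d ≈ 1.42 in

Direct runoff: 0.00, 3.88, 6.75, 16.62, 35.50, 47.38, 38.25, 30.12, 0.00 cfs; ΣQ_DR = 178.5 cfs.
V = ΣQ_DR · Δt = 178.5 × 3600 s = 6.426 × 10^5 ft³.
Over A = 0.195 mi², depth = V / A = 1.42 in.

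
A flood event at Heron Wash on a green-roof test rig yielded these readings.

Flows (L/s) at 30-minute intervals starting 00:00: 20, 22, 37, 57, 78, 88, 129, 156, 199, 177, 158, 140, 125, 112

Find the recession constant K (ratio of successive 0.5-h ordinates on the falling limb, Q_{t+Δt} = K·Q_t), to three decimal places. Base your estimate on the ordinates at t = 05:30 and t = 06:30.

Using the recession-limb readings at t = 05:30 and t = 06:30: Q falls from 140 to 112 L/s over 2 intervals.
K = (Q₂/Q₁)^(1/2) = (112/140)^(1/2) = 0.894.

K ≈ 0.894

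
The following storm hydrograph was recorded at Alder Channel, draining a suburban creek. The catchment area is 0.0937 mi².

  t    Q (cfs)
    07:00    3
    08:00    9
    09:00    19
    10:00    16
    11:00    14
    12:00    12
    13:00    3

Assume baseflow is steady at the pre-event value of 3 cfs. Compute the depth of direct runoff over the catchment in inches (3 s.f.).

Direct runoff: 0.0, 6.0, 16.0, 13.0, 11.0, 9.0, 0.0 cfs; ΣQ_DR = 55.00 cfs.
V = ΣQ_DR · Δt = 55.00 × 3600 s = 1.980 × 10^5 ft³.
Over A = 0.0937 mi², depth = V / A = 0.910 in.

d ≈ 0.910 in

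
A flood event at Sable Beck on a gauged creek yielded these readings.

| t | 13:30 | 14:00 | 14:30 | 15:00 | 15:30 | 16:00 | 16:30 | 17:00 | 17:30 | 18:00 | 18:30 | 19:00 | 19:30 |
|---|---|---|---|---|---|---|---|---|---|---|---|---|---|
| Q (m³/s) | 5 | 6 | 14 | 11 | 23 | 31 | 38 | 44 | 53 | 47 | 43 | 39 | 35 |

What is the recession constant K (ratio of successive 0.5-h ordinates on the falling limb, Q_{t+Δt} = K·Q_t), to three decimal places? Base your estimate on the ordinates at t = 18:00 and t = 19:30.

Using the recession-limb readings at t = 18:00 and t = 19:30: Q falls from 47 to 35 m³/s over 3 intervals.
K = (Q₂/Q₁)^(1/3) = (35/47)^(1/3) = 0.906.

K ≈ 0.906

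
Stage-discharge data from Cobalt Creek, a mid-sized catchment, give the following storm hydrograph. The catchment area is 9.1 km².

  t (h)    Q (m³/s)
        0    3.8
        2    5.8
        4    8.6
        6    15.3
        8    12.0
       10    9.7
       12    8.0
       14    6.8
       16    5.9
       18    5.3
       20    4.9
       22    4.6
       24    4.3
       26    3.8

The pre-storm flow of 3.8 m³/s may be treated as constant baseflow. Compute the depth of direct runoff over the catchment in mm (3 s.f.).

d ≈ 36.1 mm

Direct runoff: 0.0, 2.0, 4.8, 11.5, 8.2, 5.9, 4.2, 3.0, 2.1, 1.5, 1.1, 0.8, 0.5, 0.0 m³/s; ΣQ_DR = 45.60 m³/s.
V = ΣQ_DR · Δt = 45.60 × 7200 s = 3.283 × 10^5 m³.
Over A = 9.1 km², depth = V / A = 36.1 mm.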